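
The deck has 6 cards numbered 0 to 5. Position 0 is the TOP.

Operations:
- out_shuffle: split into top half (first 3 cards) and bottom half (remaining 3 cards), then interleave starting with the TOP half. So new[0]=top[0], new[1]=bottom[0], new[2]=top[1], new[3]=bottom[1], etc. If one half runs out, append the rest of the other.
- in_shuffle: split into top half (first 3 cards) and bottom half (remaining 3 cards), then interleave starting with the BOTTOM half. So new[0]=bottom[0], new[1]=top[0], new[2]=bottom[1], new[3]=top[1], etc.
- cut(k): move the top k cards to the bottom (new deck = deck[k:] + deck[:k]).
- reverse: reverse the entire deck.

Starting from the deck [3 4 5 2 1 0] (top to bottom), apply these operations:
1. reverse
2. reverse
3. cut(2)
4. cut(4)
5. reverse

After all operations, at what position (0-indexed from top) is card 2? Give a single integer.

Answer: 2

Derivation:
After op 1 (reverse): [0 1 2 5 4 3]
After op 2 (reverse): [3 4 5 2 1 0]
After op 3 (cut(2)): [5 2 1 0 3 4]
After op 4 (cut(4)): [3 4 5 2 1 0]
After op 5 (reverse): [0 1 2 5 4 3]
Card 2 is at position 2.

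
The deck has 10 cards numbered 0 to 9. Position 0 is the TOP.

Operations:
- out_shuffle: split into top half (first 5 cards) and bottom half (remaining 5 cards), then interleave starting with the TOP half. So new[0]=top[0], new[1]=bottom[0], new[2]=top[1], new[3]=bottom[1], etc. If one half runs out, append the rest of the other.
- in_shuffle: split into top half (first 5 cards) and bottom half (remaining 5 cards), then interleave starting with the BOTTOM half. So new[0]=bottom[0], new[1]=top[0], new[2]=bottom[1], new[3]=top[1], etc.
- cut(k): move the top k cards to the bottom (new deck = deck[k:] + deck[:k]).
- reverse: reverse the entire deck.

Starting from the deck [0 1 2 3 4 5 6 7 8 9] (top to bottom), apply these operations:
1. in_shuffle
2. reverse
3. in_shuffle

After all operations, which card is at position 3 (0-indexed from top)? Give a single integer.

After op 1 (in_shuffle): [5 0 6 1 7 2 8 3 9 4]
After op 2 (reverse): [4 9 3 8 2 7 1 6 0 5]
After op 3 (in_shuffle): [7 4 1 9 6 3 0 8 5 2]
Position 3: card 9.

Answer: 9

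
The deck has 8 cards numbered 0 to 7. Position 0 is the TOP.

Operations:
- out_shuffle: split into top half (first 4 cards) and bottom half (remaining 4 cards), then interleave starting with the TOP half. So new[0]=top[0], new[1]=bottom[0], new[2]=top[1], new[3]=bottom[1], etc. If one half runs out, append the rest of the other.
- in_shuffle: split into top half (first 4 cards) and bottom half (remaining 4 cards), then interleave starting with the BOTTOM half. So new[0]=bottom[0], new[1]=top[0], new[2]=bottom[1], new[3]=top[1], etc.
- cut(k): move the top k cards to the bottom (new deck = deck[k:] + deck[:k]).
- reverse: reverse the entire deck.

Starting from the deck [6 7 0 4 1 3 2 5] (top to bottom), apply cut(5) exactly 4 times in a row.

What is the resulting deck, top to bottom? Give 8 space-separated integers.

After op 1 (cut(5)): [3 2 5 6 7 0 4 1]
After op 2 (cut(5)): [0 4 1 3 2 5 6 7]
After op 3 (cut(5)): [5 6 7 0 4 1 3 2]
After op 4 (cut(5)): [1 3 2 5 6 7 0 4]

Answer: 1 3 2 5 6 7 0 4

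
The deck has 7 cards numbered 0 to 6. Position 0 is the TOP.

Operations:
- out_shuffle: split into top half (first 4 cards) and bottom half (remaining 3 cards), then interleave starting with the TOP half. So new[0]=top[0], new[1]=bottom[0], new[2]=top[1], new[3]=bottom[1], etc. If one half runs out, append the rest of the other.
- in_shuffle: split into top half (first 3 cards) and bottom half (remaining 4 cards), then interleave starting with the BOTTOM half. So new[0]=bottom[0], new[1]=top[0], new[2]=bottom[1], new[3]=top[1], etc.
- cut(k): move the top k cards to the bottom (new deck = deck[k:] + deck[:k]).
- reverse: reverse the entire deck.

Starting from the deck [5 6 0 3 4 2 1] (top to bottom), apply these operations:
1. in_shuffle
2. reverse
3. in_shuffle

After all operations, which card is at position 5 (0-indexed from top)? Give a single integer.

After op 1 (in_shuffle): [3 5 4 6 2 0 1]
After op 2 (reverse): [1 0 2 6 4 5 3]
After op 3 (in_shuffle): [6 1 4 0 5 2 3]
Position 5: card 2.

Answer: 2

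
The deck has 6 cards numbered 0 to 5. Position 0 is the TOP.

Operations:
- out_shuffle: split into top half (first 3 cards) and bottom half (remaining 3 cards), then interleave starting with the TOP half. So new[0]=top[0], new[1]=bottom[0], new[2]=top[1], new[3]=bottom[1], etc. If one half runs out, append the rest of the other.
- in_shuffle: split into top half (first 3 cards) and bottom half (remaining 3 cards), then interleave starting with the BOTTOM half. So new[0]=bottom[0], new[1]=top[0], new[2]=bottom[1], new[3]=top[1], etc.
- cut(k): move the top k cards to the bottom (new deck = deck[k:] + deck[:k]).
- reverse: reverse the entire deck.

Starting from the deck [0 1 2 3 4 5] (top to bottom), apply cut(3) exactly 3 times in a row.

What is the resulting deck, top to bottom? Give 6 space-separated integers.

Answer: 3 4 5 0 1 2

Derivation:
After op 1 (cut(3)): [3 4 5 0 1 2]
After op 2 (cut(3)): [0 1 2 3 4 5]
After op 3 (cut(3)): [3 4 5 0 1 2]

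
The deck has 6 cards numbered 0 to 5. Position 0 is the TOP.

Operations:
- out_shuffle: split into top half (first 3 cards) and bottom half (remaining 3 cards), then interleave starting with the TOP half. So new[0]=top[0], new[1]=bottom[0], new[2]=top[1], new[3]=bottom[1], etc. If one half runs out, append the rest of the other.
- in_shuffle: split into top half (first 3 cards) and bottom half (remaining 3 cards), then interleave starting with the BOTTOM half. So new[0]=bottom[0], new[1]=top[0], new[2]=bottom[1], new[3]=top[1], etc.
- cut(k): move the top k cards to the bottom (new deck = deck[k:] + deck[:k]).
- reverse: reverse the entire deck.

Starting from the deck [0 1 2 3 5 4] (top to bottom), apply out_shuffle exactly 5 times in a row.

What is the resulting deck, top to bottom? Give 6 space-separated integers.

Answer: 0 3 1 5 2 4

Derivation:
After op 1 (out_shuffle): [0 3 1 5 2 4]
After op 2 (out_shuffle): [0 5 3 2 1 4]
After op 3 (out_shuffle): [0 2 5 1 3 4]
After op 4 (out_shuffle): [0 1 2 3 5 4]
After op 5 (out_shuffle): [0 3 1 5 2 4]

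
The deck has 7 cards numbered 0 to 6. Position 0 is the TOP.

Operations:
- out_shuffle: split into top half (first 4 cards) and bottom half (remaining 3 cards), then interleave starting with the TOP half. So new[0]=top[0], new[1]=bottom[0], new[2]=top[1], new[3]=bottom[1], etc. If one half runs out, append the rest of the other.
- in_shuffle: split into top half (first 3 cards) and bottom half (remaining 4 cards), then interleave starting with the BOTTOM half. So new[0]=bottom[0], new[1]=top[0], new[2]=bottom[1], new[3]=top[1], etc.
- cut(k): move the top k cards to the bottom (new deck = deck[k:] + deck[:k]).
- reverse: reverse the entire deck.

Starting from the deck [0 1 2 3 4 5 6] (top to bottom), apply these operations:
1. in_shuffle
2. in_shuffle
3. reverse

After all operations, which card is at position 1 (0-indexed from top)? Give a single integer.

Answer: 4

Derivation:
After op 1 (in_shuffle): [3 0 4 1 5 2 6]
After op 2 (in_shuffle): [1 3 5 0 2 4 6]
After op 3 (reverse): [6 4 2 0 5 3 1]
Position 1: card 4.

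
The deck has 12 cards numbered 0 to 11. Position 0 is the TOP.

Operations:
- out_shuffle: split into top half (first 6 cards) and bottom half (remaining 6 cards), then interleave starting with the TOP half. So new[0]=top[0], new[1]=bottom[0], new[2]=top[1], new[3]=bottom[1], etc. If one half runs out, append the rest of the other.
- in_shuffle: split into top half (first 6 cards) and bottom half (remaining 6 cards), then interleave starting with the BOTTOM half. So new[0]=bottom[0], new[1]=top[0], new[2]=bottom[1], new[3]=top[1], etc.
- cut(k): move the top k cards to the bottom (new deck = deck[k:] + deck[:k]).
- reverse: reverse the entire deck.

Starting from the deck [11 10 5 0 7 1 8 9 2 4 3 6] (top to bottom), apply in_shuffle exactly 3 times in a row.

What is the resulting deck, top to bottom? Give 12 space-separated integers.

Answer: 7 4 10 8 6 0 2 11 1 3 5 9

Derivation:
After op 1 (in_shuffle): [8 11 9 10 2 5 4 0 3 7 6 1]
After op 2 (in_shuffle): [4 8 0 11 3 9 7 10 6 2 1 5]
After op 3 (in_shuffle): [7 4 10 8 6 0 2 11 1 3 5 9]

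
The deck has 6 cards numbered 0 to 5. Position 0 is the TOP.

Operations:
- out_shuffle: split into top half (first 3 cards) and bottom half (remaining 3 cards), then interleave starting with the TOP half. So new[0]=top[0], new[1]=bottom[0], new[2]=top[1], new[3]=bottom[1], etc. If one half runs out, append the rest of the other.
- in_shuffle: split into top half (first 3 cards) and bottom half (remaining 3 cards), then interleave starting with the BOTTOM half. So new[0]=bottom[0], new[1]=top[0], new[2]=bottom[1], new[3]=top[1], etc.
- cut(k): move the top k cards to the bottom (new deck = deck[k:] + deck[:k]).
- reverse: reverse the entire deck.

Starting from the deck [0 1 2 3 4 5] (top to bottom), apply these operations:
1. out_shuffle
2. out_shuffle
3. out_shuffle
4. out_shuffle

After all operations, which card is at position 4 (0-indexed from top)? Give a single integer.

After op 1 (out_shuffle): [0 3 1 4 2 5]
After op 2 (out_shuffle): [0 4 3 2 1 5]
After op 3 (out_shuffle): [0 2 4 1 3 5]
After op 4 (out_shuffle): [0 1 2 3 4 5]
Position 4: card 4.

Answer: 4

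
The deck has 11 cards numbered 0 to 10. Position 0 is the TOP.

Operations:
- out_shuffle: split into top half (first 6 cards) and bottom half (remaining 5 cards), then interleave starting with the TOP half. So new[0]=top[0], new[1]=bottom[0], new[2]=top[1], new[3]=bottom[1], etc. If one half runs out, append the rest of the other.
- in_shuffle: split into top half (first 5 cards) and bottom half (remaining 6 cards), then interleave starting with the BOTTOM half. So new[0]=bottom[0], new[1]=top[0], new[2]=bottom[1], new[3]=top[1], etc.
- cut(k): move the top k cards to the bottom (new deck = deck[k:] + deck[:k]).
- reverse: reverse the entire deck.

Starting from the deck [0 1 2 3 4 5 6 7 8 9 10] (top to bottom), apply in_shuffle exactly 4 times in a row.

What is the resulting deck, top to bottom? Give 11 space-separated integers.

Answer: 8 6 4 2 0 9 7 5 3 1 10

Derivation:
After op 1 (in_shuffle): [5 0 6 1 7 2 8 3 9 4 10]
After op 2 (in_shuffle): [2 5 8 0 3 6 9 1 4 7 10]
After op 3 (in_shuffle): [6 2 9 5 1 8 4 0 7 3 10]
After op 4 (in_shuffle): [8 6 4 2 0 9 7 5 3 1 10]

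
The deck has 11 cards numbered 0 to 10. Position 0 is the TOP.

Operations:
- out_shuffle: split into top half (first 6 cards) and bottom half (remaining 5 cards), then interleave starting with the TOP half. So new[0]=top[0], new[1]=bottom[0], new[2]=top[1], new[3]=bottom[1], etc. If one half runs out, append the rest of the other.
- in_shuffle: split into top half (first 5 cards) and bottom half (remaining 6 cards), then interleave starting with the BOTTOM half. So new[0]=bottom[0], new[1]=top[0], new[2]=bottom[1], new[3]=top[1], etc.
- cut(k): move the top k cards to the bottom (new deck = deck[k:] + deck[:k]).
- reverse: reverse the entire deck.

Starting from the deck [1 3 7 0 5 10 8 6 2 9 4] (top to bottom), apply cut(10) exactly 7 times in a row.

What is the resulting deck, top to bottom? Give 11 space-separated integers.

Answer: 5 10 8 6 2 9 4 1 3 7 0

Derivation:
After op 1 (cut(10)): [4 1 3 7 0 5 10 8 6 2 9]
After op 2 (cut(10)): [9 4 1 3 7 0 5 10 8 6 2]
After op 3 (cut(10)): [2 9 4 1 3 7 0 5 10 8 6]
After op 4 (cut(10)): [6 2 9 4 1 3 7 0 5 10 8]
After op 5 (cut(10)): [8 6 2 9 4 1 3 7 0 5 10]
After op 6 (cut(10)): [10 8 6 2 9 4 1 3 7 0 5]
After op 7 (cut(10)): [5 10 8 6 2 9 4 1 3 7 0]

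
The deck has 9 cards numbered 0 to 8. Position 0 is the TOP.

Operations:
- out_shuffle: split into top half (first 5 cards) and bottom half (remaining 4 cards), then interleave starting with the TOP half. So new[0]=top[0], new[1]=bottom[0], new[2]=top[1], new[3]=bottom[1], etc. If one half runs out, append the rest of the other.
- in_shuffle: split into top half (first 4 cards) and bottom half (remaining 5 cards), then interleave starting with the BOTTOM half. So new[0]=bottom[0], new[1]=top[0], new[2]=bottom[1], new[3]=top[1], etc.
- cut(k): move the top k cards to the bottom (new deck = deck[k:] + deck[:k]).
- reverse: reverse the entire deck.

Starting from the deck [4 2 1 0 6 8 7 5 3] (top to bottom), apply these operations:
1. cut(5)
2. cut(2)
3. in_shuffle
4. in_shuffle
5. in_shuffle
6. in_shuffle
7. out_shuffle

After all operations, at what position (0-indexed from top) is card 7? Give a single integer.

Answer: 7

Derivation:
After op 1 (cut(5)): [8 7 5 3 4 2 1 0 6]
After op 2 (cut(2)): [5 3 4 2 1 0 6 8 7]
After op 3 (in_shuffle): [1 5 0 3 6 4 8 2 7]
After op 4 (in_shuffle): [6 1 4 5 8 0 2 3 7]
After op 5 (in_shuffle): [8 6 0 1 2 4 3 5 7]
After op 6 (in_shuffle): [2 8 4 6 3 0 5 1 7]
After op 7 (out_shuffle): [2 0 8 5 4 1 6 7 3]
Card 7 is at position 7.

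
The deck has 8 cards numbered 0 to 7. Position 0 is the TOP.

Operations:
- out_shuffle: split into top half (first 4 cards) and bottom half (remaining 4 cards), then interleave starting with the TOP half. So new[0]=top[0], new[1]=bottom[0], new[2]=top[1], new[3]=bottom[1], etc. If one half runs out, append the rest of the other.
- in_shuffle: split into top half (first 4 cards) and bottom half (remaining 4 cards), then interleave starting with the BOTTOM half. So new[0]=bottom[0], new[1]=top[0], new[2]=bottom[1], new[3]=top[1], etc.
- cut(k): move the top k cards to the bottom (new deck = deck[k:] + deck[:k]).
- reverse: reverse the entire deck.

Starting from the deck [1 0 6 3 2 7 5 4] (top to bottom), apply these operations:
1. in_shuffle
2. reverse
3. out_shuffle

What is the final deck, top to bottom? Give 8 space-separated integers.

Answer: 3 0 4 7 6 1 5 2

Derivation:
After op 1 (in_shuffle): [2 1 7 0 5 6 4 3]
After op 2 (reverse): [3 4 6 5 0 7 1 2]
After op 3 (out_shuffle): [3 0 4 7 6 1 5 2]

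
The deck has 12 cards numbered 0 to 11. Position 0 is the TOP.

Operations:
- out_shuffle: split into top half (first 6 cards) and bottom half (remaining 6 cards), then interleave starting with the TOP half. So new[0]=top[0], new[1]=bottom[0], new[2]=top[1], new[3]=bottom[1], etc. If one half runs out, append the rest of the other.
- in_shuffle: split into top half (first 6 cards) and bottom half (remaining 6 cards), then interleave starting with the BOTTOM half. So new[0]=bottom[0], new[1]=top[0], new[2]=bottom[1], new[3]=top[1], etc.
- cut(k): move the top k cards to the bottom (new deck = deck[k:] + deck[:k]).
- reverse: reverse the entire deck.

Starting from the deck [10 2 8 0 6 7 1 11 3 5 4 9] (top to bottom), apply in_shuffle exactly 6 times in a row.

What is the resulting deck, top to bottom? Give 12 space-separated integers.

After op 1 (in_shuffle): [1 10 11 2 3 8 5 0 4 6 9 7]
After op 2 (in_shuffle): [5 1 0 10 4 11 6 2 9 3 7 8]
After op 3 (in_shuffle): [6 5 2 1 9 0 3 10 7 4 8 11]
After op 4 (in_shuffle): [3 6 10 5 7 2 4 1 8 9 11 0]
After op 5 (in_shuffle): [4 3 1 6 8 10 9 5 11 7 0 2]
After op 6 (in_shuffle): [9 4 5 3 11 1 7 6 0 8 2 10]

Answer: 9 4 5 3 11 1 7 6 0 8 2 10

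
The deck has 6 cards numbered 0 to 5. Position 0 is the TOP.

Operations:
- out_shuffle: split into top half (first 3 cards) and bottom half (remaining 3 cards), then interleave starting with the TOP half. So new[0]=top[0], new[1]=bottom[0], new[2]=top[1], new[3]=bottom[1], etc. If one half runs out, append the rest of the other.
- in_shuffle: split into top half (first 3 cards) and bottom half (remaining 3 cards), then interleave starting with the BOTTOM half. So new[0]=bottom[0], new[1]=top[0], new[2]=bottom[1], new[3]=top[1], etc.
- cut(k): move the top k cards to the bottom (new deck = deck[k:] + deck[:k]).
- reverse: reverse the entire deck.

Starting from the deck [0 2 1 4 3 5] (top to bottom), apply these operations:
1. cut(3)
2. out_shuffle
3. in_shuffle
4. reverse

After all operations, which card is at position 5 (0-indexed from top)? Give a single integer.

Answer: 2

Derivation:
After op 1 (cut(3)): [4 3 5 0 2 1]
After op 2 (out_shuffle): [4 0 3 2 5 1]
After op 3 (in_shuffle): [2 4 5 0 1 3]
After op 4 (reverse): [3 1 0 5 4 2]
Position 5: card 2.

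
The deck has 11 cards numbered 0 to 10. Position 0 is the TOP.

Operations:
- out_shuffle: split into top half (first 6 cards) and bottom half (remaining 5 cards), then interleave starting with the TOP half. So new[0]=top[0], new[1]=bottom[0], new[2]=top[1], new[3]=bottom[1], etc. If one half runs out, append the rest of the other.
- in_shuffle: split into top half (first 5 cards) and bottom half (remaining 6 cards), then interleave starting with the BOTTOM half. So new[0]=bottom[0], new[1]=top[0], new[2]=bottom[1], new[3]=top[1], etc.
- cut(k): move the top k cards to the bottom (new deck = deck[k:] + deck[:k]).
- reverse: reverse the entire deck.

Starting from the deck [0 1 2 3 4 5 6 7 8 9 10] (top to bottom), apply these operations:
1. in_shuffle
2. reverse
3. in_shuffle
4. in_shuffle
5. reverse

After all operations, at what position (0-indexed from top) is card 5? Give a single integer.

After op 1 (in_shuffle): [5 0 6 1 7 2 8 3 9 4 10]
After op 2 (reverse): [10 4 9 3 8 2 7 1 6 0 5]
After op 3 (in_shuffle): [2 10 7 4 1 9 6 3 0 8 5]
After op 4 (in_shuffle): [9 2 6 10 3 7 0 4 8 1 5]
After op 5 (reverse): [5 1 8 4 0 7 3 10 6 2 9]
Card 5 is at position 0.

Answer: 0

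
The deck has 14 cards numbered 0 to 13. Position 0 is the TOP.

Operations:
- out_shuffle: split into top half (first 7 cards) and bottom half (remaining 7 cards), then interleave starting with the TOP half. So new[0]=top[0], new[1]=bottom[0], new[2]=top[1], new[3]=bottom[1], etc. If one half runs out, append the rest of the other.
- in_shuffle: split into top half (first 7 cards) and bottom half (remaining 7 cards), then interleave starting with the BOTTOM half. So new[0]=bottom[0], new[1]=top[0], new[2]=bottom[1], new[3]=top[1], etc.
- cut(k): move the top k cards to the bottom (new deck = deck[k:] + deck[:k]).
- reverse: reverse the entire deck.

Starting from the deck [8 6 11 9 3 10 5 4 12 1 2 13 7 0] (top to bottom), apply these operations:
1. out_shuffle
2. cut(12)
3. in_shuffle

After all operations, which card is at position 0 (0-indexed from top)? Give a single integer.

After op 1 (out_shuffle): [8 4 6 12 11 1 9 2 3 13 10 7 5 0]
After op 2 (cut(12)): [5 0 8 4 6 12 11 1 9 2 3 13 10 7]
After op 3 (in_shuffle): [1 5 9 0 2 8 3 4 13 6 10 12 7 11]
Position 0: card 1.

Answer: 1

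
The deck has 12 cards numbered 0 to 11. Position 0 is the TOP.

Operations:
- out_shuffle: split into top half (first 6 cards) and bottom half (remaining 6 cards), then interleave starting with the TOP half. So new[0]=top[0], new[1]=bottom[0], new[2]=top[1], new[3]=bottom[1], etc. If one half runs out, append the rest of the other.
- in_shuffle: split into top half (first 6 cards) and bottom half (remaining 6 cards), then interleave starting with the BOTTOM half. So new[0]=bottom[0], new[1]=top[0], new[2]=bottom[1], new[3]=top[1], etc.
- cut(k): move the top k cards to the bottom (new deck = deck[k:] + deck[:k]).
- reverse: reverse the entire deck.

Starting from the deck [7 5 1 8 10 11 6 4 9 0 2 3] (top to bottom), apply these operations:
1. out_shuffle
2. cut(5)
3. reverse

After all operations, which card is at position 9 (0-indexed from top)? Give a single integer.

After op 1 (out_shuffle): [7 6 5 4 1 9 8 0 10 2 11 3]
After op 2 (cut(5)): [9 8 0 10 2 11 3 7 6 5 4 1]
After op 3 (reverse): [1 4 5 6 7 3 11 2 10 0 8 9]
Position 9: card 0.

Answer: 0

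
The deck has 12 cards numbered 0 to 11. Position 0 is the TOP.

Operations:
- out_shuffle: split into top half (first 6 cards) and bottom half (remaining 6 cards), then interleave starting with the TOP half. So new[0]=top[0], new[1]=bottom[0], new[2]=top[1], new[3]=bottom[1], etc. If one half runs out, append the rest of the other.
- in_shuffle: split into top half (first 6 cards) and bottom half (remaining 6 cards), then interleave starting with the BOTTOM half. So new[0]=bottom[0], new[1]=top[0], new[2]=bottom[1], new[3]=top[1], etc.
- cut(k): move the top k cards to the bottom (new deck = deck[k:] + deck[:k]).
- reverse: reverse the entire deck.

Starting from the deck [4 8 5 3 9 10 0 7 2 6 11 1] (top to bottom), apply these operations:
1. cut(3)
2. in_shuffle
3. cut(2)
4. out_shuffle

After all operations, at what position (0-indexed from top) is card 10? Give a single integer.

After op 1 (cut(3)): [3 9 10 0 7 2 6 11 1 4 8 5]
After op 2 (in_shuffle): [6 3 11 9 1 10 4 0 8 7 5 2]
After op 3 (cut(2)): [11 9 1 10 4 0 8 7 5 2 6 3]
After op 4 (out_shuffle): [11 8 9 7 1 5 10 2 4 6 0 3]
Card 10 is at position 6.

Answer: 6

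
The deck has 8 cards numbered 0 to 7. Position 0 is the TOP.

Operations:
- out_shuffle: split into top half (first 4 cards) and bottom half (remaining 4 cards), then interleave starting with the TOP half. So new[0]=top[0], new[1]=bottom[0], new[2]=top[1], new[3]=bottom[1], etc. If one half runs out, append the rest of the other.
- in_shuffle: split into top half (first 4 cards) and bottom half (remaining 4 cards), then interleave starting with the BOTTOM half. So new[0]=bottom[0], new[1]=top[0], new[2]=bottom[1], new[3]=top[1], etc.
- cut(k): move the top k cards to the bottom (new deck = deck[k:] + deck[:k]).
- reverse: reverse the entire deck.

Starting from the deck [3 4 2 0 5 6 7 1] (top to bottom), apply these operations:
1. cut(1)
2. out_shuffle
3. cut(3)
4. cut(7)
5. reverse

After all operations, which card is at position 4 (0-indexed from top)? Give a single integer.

Answer: 1

Derivation:
After op 1 (cut(1)): [4 2 0 5 6 7 1 3]
After op 2 (out_shuffle): [4 6 2 7 0 1 5 3]
After op 3 (cut(3)): [7 0 1 5 3 4 6 2]
After op 4 (cut(7)): [2 7 0 1 5 3 4 6]
After op 5 (reverse): [6 4 3 5 1 0 7 2]
Position 4: card 1.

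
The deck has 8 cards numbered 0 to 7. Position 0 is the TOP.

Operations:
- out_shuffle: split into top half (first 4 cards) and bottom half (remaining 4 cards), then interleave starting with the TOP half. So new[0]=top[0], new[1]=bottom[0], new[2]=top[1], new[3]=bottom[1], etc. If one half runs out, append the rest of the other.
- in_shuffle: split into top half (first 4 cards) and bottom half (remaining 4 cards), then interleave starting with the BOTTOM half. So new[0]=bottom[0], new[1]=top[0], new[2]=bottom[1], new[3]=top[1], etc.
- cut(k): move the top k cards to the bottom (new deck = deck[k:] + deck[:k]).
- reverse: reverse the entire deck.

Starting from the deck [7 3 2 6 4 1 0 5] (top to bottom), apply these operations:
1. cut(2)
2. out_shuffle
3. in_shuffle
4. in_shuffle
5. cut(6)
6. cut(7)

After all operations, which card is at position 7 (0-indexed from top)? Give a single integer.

Answer: 3

Derivation:
After op 1 (cut(2)): [2 6 4 1 0 5 7 3]
After op 2 (out_shuffle): [2 0 6 5 4 7 1 3]
After op 3 (in_shuffle): [4 2 7 0 1 6 3 5]
After op 4 (in_shuffle): [1 4 6 2 3 7 5 0]
After op 5 (cut(6)): [5 0 1 4 6 2 3 7]
After op 6 (cut(7)): [7 5 0 1 4 6 2 3]
Position 7: card 3.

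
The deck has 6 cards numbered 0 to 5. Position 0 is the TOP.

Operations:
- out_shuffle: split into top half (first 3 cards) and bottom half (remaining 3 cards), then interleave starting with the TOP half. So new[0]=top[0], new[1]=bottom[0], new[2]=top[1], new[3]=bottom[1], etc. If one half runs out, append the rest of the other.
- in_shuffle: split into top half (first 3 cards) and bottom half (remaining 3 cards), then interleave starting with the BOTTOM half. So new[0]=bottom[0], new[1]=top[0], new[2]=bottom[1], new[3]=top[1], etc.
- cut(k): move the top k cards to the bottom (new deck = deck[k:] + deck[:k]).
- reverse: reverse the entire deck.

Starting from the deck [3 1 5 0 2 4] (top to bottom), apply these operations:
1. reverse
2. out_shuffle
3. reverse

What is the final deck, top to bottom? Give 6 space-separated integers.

After op 1 (reverse): [4 2 0 5 1 3]
After op 2 (out_shuffle): [4 5 2 1 0 3]
After op 3 (reverse): [3 0 1 2 5 4]

Answer: 3 0 1 2 5 4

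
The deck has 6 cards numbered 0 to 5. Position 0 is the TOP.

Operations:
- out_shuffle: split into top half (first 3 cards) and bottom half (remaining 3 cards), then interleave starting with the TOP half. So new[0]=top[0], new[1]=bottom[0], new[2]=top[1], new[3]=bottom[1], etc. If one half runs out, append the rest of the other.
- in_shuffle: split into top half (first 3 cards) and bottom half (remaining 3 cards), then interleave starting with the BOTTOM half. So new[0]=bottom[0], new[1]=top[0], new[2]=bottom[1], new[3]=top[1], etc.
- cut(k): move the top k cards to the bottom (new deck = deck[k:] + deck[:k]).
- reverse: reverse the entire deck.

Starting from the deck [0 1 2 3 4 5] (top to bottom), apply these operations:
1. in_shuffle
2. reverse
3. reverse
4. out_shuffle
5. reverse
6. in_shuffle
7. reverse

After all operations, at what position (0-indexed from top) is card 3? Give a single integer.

After op 1 (in_shuffle): [3 0 4 1 5 2]
After op 2 (reverse): [2 5 1 4 0 3]
After op 3 (reverse): [3 0 4 1 5 2]
After op 4 (out_shuffle): [3 1 0 5 4 2]
After op 5 (reverse): [2 4 5 0 1 3]
After op 6 (in_shuffle): [0 2 1 4 3 5]
After op 7 (reverse): [5 3 4 1 2 0]
Card 3 is at position 1.

Answer: 1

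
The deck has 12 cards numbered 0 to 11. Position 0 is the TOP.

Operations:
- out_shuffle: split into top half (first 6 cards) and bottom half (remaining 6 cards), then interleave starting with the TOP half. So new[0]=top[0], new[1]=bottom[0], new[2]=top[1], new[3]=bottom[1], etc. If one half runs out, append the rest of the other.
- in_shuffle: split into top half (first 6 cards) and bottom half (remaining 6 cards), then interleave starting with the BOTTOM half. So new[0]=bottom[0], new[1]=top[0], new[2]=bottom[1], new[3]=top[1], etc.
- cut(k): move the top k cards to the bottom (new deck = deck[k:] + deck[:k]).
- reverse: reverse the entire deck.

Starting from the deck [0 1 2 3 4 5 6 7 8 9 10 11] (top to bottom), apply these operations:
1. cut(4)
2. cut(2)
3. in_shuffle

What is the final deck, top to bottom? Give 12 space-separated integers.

After op 1 (cut(4)): [4 5 6 7 8 9 10 11 0 1 2 3]
After op 2 (cut(2)): [6 7 8 9 10 11 0 1 2 3 4 5]
After op 3 (in_shuffle): [0 6 1 7 2 8 3 9 4 10 5 11]

Answer: 0 6 1 7 2 8 3 9 4 10 5 11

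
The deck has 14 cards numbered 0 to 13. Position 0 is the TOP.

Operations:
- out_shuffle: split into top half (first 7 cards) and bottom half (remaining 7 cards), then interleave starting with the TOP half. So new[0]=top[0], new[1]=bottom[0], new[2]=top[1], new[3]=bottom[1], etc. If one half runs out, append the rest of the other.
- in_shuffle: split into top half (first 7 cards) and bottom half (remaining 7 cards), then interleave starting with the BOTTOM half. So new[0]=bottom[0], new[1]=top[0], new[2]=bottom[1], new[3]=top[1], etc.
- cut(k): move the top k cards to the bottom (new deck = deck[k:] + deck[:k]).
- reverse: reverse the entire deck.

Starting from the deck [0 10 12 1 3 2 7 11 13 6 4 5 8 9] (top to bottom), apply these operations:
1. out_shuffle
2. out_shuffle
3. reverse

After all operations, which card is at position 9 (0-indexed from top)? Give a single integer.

After op 1 (out_shuffle): [0 11 10 13 12 6 1 4 3 5 2 8 7 9]
After op 2 (out_shuffle): [0 4 11 3 10 5 13 2 12 8 6 7 1 9]
After op 3 (reverse): [9 1 7 6 8 12 2 13 5 10 3 11 4 0]
Position 9: card 10.

Answer: 10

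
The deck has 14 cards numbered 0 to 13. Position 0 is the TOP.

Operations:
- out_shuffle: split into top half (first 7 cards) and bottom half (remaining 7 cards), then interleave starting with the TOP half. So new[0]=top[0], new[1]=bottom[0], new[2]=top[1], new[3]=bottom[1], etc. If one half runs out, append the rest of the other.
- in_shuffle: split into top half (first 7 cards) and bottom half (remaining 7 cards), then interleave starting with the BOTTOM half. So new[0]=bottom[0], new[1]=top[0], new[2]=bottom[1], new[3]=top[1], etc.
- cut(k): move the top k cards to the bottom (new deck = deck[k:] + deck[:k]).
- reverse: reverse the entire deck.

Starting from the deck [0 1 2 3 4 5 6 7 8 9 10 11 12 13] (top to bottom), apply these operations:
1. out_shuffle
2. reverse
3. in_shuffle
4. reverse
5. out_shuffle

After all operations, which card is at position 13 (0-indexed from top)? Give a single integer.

After op 1 (out_shuffle): [0 7 1 8 2 9 3 10 4 11 5 12 6 13]
After op 2 (reverse): [13 6 12 5 11 4 10 3 9 2 8 1 7 0]
After op 3 (in_shuffle): [3 13 9 6 2 12 8 5 1 11 7 4 0 10]
After op 4 (reverse): [10 0 4 7 11 1 5 8 12 2 6 9 13 3]
After op 5 (out_shuffle): [10 8 0 12 4 2 7 6 11 9 1 13 5 3]
Position 13: card 3.

Answer: 3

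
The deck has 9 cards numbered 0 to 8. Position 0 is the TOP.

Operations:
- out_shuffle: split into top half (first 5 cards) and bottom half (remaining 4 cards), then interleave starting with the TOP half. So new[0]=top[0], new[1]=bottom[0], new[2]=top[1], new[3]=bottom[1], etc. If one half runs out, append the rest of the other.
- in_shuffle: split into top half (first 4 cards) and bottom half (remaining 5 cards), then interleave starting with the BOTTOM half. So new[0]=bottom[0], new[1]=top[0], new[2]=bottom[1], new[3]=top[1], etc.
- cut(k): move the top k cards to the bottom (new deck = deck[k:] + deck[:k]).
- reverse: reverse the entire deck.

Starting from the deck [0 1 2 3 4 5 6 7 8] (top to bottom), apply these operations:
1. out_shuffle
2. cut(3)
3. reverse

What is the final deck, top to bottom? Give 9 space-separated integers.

After op 1 (out_shuffle): [0 5 1 6 2 7 3 8 4]
After op 2 (cut(3)): [6 2 7 3 8 4 0 5 1]
After op 3 (reverse): [1 5 0 4 8 3 7 2 6]

Answer: 1 5 0 4 8 3 7 2 6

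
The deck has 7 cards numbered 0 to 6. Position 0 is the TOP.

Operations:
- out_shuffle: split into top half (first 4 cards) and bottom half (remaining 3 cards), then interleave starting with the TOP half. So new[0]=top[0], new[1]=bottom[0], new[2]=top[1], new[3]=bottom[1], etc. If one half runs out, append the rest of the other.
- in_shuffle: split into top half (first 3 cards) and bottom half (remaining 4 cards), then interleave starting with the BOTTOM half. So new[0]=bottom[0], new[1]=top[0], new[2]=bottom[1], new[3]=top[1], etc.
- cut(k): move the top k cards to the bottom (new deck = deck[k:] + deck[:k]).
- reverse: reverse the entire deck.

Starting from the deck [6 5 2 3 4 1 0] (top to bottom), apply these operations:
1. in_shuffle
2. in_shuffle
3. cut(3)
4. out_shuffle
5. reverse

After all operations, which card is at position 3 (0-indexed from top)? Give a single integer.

Answer: 3

Derivation:
After op 1 (in_shuffle): [3 6 4 5 1 2 0]
After op 2 (in_shuffle): [5 3 1 6 2 4 0]
After op 3 (cut(3)): [6 2 4 0 5 3 1]
After op 4 (out_shuffle): [6 5 2 3 4 1 0]
After op 5 (reverse): [0 1 4 3 2 5 6]
Position 3: card 3.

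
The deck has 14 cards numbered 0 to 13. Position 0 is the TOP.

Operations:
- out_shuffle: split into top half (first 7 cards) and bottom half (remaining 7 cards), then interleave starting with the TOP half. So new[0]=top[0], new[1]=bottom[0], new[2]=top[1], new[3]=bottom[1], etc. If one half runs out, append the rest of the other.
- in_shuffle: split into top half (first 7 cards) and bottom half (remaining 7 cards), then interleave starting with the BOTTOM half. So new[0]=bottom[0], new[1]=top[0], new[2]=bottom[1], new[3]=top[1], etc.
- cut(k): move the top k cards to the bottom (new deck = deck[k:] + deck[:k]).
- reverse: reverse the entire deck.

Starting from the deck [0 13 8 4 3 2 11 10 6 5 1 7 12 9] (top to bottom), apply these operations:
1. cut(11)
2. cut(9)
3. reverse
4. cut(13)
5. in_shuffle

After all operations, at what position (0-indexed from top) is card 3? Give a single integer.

Answer: 5

Derivation:
After op 1 (cut(11)): [7 12 9 0 13 8 4 3 2 11 10 6 5 1]
After op 2 (cut(9)): [11 10 6 5 1 7 12 9 0 13 8 4 3 2]
After op 3 (reverse): [2 3 4 8 13 0 9 12 7 1 5 6 10 11]
After op 4 (cut(13)): [11 2 3 4 8 13 0 9 12 7 1 5 6 10]
After op 5 (in_shuffle): [9 11 12 2 7 3 1 4 5 8 6 13 10 0]
Card 3 is at position 5.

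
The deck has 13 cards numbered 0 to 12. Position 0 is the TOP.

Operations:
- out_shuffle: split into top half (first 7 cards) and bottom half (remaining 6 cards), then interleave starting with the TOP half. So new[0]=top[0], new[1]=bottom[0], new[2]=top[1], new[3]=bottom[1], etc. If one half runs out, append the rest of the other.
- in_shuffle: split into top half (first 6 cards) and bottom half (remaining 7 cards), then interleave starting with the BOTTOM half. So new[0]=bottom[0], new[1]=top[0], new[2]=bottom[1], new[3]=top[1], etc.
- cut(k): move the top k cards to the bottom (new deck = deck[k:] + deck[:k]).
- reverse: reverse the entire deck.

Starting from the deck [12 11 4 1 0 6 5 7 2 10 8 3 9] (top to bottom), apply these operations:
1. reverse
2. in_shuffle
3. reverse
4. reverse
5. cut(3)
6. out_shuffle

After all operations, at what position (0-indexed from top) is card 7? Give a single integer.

After op 1 (reverse): [9 3 8 10 2 7 5 6 0 1 4 11 12]
After op 2 (in_shuffle): [5 9 6 3 0 8 1 10 4 2 11 7 12]
After op 3 (reverse): [12 7 11 2 4 10 1 8 0 3 6 9 5]
After op 4 (reverse): [5 9 6 3 0 8 1 10 4 2 11 7 12]
After op 5 (cut(3)): [3 0 8 1 10 4 2 11 7 12 5 9 6]
After op 6 (out_shuffle): [3 11 0 7 8 12 1 5 10 9 4 6 2]
Card 7 is at position 3.

Answer: 3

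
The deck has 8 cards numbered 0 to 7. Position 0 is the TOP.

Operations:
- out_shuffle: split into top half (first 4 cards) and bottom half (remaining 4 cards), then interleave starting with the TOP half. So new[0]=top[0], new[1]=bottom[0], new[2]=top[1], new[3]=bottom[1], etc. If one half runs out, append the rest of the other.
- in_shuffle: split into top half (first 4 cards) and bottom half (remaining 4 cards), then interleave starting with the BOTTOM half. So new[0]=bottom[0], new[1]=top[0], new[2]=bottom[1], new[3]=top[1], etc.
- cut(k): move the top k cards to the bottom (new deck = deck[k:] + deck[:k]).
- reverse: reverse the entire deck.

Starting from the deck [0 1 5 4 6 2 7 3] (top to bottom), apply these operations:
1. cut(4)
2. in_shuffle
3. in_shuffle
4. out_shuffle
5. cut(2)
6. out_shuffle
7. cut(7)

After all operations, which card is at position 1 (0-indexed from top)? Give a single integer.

Answer: 0

Derivation:
After op 1 (cut(4)): [6 2 7 3 0 1 5 4]
After op 2 (in_shuffle): [0 6 1 2 5 7 4 3]
After op 3 (in_shuffle): [5 0 7 6 4 1 3 2]
After op 4 (out_shuffle): [5 4 0 1 7 3 6 2]
After op 5 (cut(2)): [0 1 7 3 6 2 5 4]
After op 6 (out_shuffle): [0 6 1 2 7 5 3 4]
After op 7 (cut(7)): [4 0 6 1 2 7 5 3]
Position 1: card 0.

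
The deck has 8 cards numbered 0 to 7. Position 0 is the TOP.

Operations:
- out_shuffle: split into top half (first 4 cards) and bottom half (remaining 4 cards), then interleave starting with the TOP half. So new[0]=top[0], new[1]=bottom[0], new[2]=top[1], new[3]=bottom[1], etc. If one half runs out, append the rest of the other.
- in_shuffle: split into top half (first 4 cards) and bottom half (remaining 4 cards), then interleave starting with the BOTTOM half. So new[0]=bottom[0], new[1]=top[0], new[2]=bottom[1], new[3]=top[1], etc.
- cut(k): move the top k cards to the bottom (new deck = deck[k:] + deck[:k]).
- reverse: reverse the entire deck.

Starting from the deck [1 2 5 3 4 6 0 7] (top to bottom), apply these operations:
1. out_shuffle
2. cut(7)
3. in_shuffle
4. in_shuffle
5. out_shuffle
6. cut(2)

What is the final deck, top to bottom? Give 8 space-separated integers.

After op 1 (out_shuffle): [1 4 2 6 5 0 3 7]
After op 2 (cut(7)): [7 1 4 2 6 5 0 3]
After op 3 (in_shuffle): [6 7 5 1 0 4 3 2]
After op 4 (in_shuffle): [0 6 4 7 3 5 2 1]
After op 5 (out_shuffle): [0 3 6 5 4 2 7 1]
After op 6 (cut(2)): [6 5 4 2 7 1 0 3]

Answer: 6 5 4 2 7 1 0 3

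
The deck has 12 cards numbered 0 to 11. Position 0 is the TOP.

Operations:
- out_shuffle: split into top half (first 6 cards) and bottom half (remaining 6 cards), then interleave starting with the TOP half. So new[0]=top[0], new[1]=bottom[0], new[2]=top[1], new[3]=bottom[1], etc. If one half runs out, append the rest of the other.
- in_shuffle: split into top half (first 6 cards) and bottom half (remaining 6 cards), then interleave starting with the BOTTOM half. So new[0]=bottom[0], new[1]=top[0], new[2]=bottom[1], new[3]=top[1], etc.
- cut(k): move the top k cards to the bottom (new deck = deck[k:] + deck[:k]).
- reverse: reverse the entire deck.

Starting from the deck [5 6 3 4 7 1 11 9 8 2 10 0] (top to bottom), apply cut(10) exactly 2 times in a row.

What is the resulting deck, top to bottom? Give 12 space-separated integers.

After op 1 (cut(10)): [10 0 5 6 3 4 7 1 11 9 8 2]
After op 2 (cut(10)): [8 2 10 0 5 6 3 4 7 1 11 9]

Answer: 8 2 10 0 5 6 3 4 7 1 11 9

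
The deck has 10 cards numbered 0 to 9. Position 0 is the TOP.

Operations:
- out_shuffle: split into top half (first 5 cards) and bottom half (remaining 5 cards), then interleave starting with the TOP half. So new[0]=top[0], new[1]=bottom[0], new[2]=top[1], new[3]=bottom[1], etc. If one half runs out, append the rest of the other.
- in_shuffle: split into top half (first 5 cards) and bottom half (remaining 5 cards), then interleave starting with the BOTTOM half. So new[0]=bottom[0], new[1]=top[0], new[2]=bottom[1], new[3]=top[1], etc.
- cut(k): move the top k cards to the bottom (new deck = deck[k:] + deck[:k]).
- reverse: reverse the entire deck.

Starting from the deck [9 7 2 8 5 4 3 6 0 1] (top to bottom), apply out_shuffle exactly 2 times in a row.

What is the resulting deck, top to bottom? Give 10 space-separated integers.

Answer: 9 6 4 8 7 0 3 5 2 1

Derivation:
After op 1 (out_shuffle): [9 4 7 3 2 6 8 0 5 1]
After op 2 (out_shuffle): [9 6 4 8 7 0 3 5 2 1]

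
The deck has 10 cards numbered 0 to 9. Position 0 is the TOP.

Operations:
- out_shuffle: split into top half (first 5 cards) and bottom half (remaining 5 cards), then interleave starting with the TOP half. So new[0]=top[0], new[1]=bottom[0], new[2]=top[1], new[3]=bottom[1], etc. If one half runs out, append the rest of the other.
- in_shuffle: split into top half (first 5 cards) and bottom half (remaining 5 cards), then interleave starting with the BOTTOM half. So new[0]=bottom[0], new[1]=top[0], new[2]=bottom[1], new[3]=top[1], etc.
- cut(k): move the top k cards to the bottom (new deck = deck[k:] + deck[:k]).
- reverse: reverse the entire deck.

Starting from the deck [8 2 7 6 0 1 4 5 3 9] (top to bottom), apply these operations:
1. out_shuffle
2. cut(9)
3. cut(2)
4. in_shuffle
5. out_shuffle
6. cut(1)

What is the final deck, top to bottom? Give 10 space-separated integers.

After op 1 (out_shuffle): [8 1 2 4 7 5 6 3 0 9]
After op 2 (cut(9)): [9 8 1 2 4 7 5 6 3 0]
After op 3 (cut(2)): [1 2 4 7 5 6 3 0 9 8]
After op 4 (in_shuffle): [6 1 3 2 0 4 9 7 8 5]
After op 5 (out_shuffle): [6 4 1 9 3 7 2 8 0 5]
After op 6 (cut(1)): [4 1 9 3 7 2 8 0 5 6]

Answer: 4 1 9 3 7 2 8 0 5 6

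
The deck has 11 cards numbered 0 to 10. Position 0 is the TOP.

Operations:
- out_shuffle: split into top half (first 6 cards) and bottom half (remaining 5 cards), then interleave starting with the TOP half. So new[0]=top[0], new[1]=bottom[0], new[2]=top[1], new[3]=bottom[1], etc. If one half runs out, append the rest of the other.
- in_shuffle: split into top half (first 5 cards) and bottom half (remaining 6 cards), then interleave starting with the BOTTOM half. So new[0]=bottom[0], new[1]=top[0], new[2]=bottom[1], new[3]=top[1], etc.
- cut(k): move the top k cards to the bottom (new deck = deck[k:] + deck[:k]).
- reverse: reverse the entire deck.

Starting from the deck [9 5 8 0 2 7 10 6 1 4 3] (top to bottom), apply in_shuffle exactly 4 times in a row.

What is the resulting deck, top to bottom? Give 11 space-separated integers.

Answer: 1 10 2 8 9 4 6 7 0 5 3

Derivation:
After op 1 (in_shuffle): [7 9 10 5 6 8 1 0 4 2 3]
After op 2 (in_shuffle): [8 7 1 9 0 10 4 5 2 6 3]
After op 3 (in_shuffle): [10 8 4 7 5 1 2 9 6 0 3]
After op 4 (in_shuffle): [1 10 2 8 9 4 6 7 0 5 3]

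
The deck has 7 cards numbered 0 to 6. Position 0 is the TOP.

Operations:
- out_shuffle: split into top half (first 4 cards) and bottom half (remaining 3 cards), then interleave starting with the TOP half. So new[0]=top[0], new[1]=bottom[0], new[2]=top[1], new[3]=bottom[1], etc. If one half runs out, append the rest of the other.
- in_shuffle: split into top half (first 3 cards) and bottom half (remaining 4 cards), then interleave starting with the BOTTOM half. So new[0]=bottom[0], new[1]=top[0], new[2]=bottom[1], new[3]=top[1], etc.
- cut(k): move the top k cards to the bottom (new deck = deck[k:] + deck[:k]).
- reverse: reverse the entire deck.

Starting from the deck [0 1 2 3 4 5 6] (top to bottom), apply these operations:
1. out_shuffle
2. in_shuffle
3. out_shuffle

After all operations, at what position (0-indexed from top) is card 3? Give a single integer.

After op 1 (out_shuffle): [0 4 1 5 2 6 3]
After op 2 (in_shuffle): [5 0 2 4 6 1 3]
After op 3 (out_shuffle): [5 6 0 1 2 3 4]
Card 3 is at position 5.

Answer: 5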